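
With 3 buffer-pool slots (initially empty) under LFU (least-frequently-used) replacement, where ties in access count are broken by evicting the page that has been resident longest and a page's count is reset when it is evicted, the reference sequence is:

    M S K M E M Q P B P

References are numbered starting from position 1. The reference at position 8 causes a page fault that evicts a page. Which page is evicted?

E

pos 1: M -> miss, frames [M]
pos 2: S -> miss, frames [M, S]
pos 3: K -> miss, frames [M, S, K]
pos 4: M -> hit
pos 5: E -> miss, evict S, frames [M, K, E]
pos 6: M -> hit
pos 7: Q -> miss, evict K, frames [M, E, Q]
pos 8: P -> miss, evict E, frames [M, Q, P]
At position 8, page E is evicted.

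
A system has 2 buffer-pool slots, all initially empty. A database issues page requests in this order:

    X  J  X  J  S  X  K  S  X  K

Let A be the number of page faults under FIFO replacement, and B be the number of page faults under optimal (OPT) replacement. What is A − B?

Under FIFO: F F . . F F F F F F → 8 faults.
Under OPT: F F . . F . F . F . → 5 faults.
A − B = 8 − 5 = 3.

3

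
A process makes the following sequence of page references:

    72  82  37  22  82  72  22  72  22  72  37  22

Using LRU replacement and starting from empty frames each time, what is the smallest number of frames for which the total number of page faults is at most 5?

4

f=1: 12 faults
f=2: 9 faults
f=3: 6 faults
f=4: 4 faults
Smallest f with faults ≤ 5 is 4.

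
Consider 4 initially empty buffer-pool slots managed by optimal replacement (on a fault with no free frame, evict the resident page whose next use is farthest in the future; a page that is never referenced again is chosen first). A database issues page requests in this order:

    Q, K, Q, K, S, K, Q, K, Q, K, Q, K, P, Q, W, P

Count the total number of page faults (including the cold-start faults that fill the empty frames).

5

Q → fault, frames {Q}
K → fault, frames {Q,K}
Q → hit
K → hit
S → fault, frames {Q,K,S}
K → hit
Q → hit
K → hit
Q → hit
K → hit
Q → hit
K → hit
P → fault, frames {Q,K,S,P}
Q → hit
W → fault, evict S, frames {Q,K,P,W}
P → hit
Page faults: 5.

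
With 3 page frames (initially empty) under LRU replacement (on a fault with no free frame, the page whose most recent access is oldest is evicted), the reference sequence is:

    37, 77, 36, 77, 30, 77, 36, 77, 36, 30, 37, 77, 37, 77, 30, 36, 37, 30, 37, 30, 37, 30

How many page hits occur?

37: miss, frames {37}
77: miss, frames {37,77}
36: miss, frames {37,77,36}
77: hit
30: miss, evict 37, frames {36,77,30}
77: hit
36: hit
77: hit
36: hit
30: hit
37: miss, evict 77, frames {36,30,37}
77: miss, evict 36, frames {30,37,77}
37: hit
77: hit
30: hit
36: miss, evict 37, frames {77,30,36}
37: miss, evict 77, frames {30,36,37}
30: hit
37: hit
30: hit
37: hit
30: hit
Hits: 14.

14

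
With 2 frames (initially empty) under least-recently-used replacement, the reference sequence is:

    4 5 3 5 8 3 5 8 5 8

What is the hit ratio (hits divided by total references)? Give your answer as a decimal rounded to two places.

4 -> fault, frames [4]
5 -> fault, frames [4, 5]
3 -> fault, evict 4, frames [5, 3]
5 -> hit
8 -> fault, evict 3, frames [5, 8]
3 -> fault, evict 5, frames [8, 3]
5 -> fault, evict 8, frames [3, 5]
8 -> fault, evict 3, frames [5, 8]
5 -> hit
8 -> hit
Hits: 3 of 10 references → 3/10 = 0.3000.

0.30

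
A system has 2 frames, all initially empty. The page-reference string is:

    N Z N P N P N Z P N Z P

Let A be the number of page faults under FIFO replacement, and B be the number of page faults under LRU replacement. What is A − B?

1

Under FIFO: F F . F F . . F F F F F → 9 faults.
Under LRU: F F . F . . . F F F F F → 8 faults.
A − B = 9 − 8 = 1.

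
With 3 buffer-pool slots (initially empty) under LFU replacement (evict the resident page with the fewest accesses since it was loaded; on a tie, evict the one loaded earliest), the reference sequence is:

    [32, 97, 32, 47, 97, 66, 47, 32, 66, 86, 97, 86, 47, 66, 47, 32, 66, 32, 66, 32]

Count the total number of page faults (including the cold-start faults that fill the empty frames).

11

32 → miss, frames (32)
97 → miss, frames (32 97)
32 → hit
47 → miss, frames (32 97 47)
97 → hit
66 → miss, evict 47, frames (32 97 66)
47 → miss, evict 66, frames (32 97 47)
32 → hit
66 → miss, evict 47, frames (32 97 66)
86 → miss, evict 66, frames (32 97 86)
97 → hit
86 → hit
47 → miss, evict 86, frames (32 97 47)
66 → miss, evict 47, frames (32 97 66)
47 → miss, evict 66, frames (32 97 47)
32 → hit
66 → miss, evict 47, frames (32 97 66)
32 → hit
66 → hit
32 → hit
Page faults: 11.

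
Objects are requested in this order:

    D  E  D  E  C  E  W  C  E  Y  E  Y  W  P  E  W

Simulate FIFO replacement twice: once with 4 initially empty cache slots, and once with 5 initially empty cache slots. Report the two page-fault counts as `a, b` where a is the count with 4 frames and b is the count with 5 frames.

4 frames: F F . . F . F . . F . . . F F . → 7 faults.
5 frames: F F . . F . F . . F . . . F . . → 6 faults.
6 < 7: adding a frame reduced faults, as is typical.

7, 6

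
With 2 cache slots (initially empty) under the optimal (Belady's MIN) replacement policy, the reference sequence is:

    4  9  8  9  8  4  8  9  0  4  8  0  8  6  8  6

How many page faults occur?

4 -> fault, frames [4]
9 -> fault, frames [4, 9]
8 -> fault, evict 4, frames [9, 8]
9 -> hit
8 -> hit
4 -> fault, evict 9, frames [8, 4]
8 -> hit
9 -> fault, evict 8, frames [4, 9]
0 -> fault, evict 9, frames [4, 0]
4 -> hit
8 -> fault, evict 4, frames [0, 8]
0 -> hit
8 -> hit
6 -> fault, evict 0, frames [8, 6]
8 -> hit
6 -> hit
Page faults: 8.

8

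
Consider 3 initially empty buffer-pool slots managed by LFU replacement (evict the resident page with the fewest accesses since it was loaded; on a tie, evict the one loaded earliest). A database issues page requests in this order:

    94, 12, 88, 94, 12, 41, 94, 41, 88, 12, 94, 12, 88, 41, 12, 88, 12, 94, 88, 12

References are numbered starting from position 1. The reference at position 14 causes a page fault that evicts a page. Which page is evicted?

pos 1: 94 -> miss, frames {94}
pos 2: 12 -> miss, frames {94,12}
pos 3: 88 -> miss, frames {94,12,88}
pos 4: 94 -> hit
pos 5: 12 -> hit
pos 6: 41 -> miss, evict 88, frames {94,12,41}
pos 7: 94 -> hit
pos 8: 41 -> hit
pos 9: 88 -> miss, evict 12, frames {94,41,88}
pos 10: 12 -> miss, evict 88, frames {94,41,12}
pos 11: 94 -> hit
pos 12: 12 -> hit
pos 13: 88 -> miss, evict 41, frames {94,12,88}
pos 14: 41 -> miss, evict 88, frames {94,12,41}
At position 14, page 88 is evicted.

88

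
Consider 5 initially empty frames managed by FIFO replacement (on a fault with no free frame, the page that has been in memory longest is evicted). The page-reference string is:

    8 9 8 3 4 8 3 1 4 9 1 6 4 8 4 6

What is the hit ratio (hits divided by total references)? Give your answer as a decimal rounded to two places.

8 → miss, frames [8]
9 → miss, frames [8, 9]
8 → hit
3 → miss, frames [8, 9, 3]
4 → miss, frames [8, 9, 3, 4]
8 → hit
3 → hit
1 → miss, frames [8, 9, 3, 4, 1]
4 → hit
9 → hit
1 → hit
6 → miss, evict 8, frames [9, 3, 4, 1, 6]
4 → hit
8 → miss, evict 9, frames [3, 4, 1, 6, 8]
4 → hit
6 → hit
Hits: 9 of 16 references → 9/16 = 0.5625.

0.56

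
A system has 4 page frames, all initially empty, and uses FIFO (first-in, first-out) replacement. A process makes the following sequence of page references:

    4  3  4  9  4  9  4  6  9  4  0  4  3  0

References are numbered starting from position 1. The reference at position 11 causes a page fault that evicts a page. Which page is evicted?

pos 1: 4: miss, frames (4)
pos 2: 3: miss, frames (4 3)
pos 3: 4: hit
pos 4: 9: miss, frames (4 3 9)
pos 5: 4: hit
pos 6: 9: hit
pos 7: 4: hit
pos 8: 6: miss, frames (4 3 9 6)
pos 9: 9: hit
pos 10: 4: hit
pos 11: 0: miss, evict 4, frames (3 9 6 0)
At position 11, page 4 is evicted.

4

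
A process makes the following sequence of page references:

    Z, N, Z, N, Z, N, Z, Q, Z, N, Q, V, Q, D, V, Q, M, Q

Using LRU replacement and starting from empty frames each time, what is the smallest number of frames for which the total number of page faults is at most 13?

f=1: 18 faults
f=2: 10 faults
f=3: 6 faults
f=4: 6 faults
f=5: 6 faults
f=6: 6 faults
Smallest f with faults ≤ 13 is 2.

2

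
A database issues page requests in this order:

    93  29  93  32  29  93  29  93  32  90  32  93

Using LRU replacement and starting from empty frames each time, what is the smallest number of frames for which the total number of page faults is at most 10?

f=1: 12 faults
f=2: 8 faults
f=3: 4 faults
f=4: 4 faults
Smallest f with faults ≤ 10 is 2.

2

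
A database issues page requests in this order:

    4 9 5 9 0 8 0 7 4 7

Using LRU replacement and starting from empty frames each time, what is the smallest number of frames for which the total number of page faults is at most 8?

2

f=1: 10 faults
f=2: 7 faults
f=3: 7 faults
f=4: 7 faults
f=5: 7 faults
f=6: 6 faults
Smallest f with faults ≤ 8 is 2.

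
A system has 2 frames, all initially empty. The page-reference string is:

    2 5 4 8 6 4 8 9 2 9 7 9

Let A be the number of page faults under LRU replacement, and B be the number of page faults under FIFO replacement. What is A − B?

Under LRU: F F F F F F F F F . F . → 10 faults.
Under FIFO: F F F F F F F F F . F F → 11 faults.
A − B = 10 − 11 = -1.

-1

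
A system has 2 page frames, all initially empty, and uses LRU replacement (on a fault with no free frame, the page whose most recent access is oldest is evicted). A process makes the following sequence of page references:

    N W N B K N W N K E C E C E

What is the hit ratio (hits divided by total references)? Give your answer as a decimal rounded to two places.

N: fault, frames [N]
W: fault, frames [N, W]
N: hit
B: fault, evict W, frames [N, B]
K: fault, evict N, frames [B, K]
N: fault, evict B, frames [K, N]
W: fault, evict K, frames [N, W]
N: hit
K: fault, evict W, frames [N, K]
E: fault, evict N, frames [K, E]
C: fault, evict K, frames [E, C]
E: hit
C: hit
E: hit
Hits: 5 of 14 references → 5/14 = 0.3571.

0.36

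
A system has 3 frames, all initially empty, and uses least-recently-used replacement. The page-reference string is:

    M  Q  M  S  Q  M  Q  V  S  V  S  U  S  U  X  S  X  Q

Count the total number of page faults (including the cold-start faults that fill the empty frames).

M → miss, frames {M}
Q → miss, frames {M,Q}
M → hit
S → miss, frames {Q,M,S}
Q → hit
M → hit
Q → hit
V → miss, evict S, frames {M,Q,V}
S → miss, evict M, frames {Q,V,S}
V → hit
S → hit
U → miss, evict Q, frames {V,S,U}
S → hit
U → hit
X → miss, evict V, frames {S,U,X}
S → hit
X → hit
Q → miss, evict U, frames {S,X,Q}
Page faults: 8.

8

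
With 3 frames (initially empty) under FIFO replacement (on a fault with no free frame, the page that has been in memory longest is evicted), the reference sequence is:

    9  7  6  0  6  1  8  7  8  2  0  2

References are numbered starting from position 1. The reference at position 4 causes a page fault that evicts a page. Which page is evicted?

pos 1: 9: miss, frames {9}
pos 2: 7: miss, frames {9,7}
pos 3: 6: miss, frames {9,7,6}
pos 4: 0: miss, evict 9, frames {7,6,0}
At position 4, page 9 is evicted.

9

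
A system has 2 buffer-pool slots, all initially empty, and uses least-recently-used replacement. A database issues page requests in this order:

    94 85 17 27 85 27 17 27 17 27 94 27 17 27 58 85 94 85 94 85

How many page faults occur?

94: fault, frames [94]
85: fault, frames [94, 85]
17: fault, evict 94, frames [85, 17]
27: fault, evict 85, frames [17, 27]
85: fault, evict 17, frames [27, 85]
27: hit
17: fault, evict 85, frames [27, 17]
27: hit
17: hit
27: hit
94: fault, evict 17, frames [27, 94]
27: hit
17: fault, evict 94, frames [27, 17]
27: hit
58: fault, evict 17, frames [27, 58]
85: fault, evict 27, frames [58, 85]
94: fault, evict 58, frames [85, 94]
85: hit
94: hit
85: hit
Page faults: 11.

11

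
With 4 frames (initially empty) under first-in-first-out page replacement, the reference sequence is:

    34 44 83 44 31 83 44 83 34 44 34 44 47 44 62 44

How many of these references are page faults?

34 → miss, frames {34}
44 → miss, frames {34,44}
83 → miss, frames {34,44,83}
44 → hit
31 → miss, frames {34,44,83,31}
83 → hit
44 → hit
83 → hit
34 → hit
44 → hit
34 → hit
44 → hit
47 → miss, evict 34, frames {44,83,31,47}
44 → hit
62 → miss, evict 44, frames {83,31,47,62}
44 → miss, evict 83, frames {31,47,62,44}
Page faults: 7.

7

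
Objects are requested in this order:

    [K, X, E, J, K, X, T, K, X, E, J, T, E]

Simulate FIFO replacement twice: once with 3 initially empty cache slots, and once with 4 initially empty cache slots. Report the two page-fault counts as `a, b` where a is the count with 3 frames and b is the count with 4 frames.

9, 10

3 frames: F F F F F F F . . F F . . → 9 faults.
4 frames: F F F F . . F F F F F F . → 10 faults.
10 > 9: adding a frame increased faults — Belady's anomaly.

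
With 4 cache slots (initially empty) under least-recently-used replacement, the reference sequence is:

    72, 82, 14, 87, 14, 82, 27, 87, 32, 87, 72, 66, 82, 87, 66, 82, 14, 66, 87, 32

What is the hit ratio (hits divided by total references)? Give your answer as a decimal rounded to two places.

0.45

72 -> miss, frames {72}
82 -> miss, frames {72,82}
14 -> miss, frames {72,82,14}
87 -> miss, frames {72,82,14,87}
14 -> hit
82 -> hit
27 -> miss, evict 72, frames {87,14,82,27}
87 -> hit
32 -> miss, evict 14, frames {82,27,87,32}
87 -> hit
72 -> miss, evict 82, frames {27,32,87,72}
66 -> miss, evict 27, frames {32,87,72,66}
82 -> miss, evict 32, frames {87,72,66,82}
87 -> hit
66 -> hit
82 -> hit
14 -> miss, evict 72, frames {87,66,82,14}
66 -> hit
87 -> hit
32 -> miss, evict 82, frames {14,66,87,32}
Hits: 9 of 20 references → 9/20 = 0.4500.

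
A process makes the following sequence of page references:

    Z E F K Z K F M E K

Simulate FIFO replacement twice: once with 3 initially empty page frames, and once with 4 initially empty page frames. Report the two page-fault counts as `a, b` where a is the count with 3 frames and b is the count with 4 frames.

8, 5

3 frames: F F F F F . . F F F → 8 faults.
4 frames: F F F F . . . F . . → 5 faults.
5 < 8: adding a frame reduced faults, as is typical.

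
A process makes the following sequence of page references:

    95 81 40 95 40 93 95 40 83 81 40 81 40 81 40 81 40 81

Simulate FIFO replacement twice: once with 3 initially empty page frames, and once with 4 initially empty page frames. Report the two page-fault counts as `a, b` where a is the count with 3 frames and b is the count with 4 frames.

8, 5

3 frames: F F F . . F F . F F F . . . . . . . → 8 faults.
4 frames: F F F . . F . . F . . . . . . . . . → 5 faults.
5 < 8: adding a frame reduced faults, as is typical.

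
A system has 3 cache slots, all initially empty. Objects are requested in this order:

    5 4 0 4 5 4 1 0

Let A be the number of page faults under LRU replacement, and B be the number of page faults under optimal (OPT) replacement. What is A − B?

1

Under LRU: F F F . . . F F → 5 faults.
Under OPT: F F F . . . F . → 4 faults.
A − B = 5 − 4 = 1.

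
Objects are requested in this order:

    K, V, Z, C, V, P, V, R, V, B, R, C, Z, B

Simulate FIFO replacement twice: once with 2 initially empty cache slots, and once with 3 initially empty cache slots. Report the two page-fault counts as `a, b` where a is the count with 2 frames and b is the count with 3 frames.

2 frames: F F F F F F . F F F F F F F → 13 faults.
3 frames: F F F F . F F F . F . F F . → 10 faults.
10 < 13: adding a frame reduced faults, as is typical.

13, 10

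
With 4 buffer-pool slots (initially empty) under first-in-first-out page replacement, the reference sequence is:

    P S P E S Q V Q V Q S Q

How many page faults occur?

P -> fault, frames [P]
S -> fault, frames [P, S]
P -> hit
E -> fault, frames [P, S, E]
S -> hit
Q -> fault, frames [P, S, E, Q]
V -> fault, evict P, frames [S, E, Q, V]
Q -> hit
V -> hit
Q -> hit
S -> hit
Q -> hit
Page faults: 5.

5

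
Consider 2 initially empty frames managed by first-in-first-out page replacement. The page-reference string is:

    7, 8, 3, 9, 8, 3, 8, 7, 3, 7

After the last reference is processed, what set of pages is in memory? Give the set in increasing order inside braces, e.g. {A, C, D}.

7: fault, frames [7]
8: fault, frames [7, 8]
3: fault, evict 7, frames [8, 3]
9: fault, evict 8, frames [3, 9]
8: fault, evict 3, frames [9, 8]
3: fault, evict 9, frames [8, 3]
8: hit
7: fault, evict 8, frames [3, 7]
3: hit
7: hit

{3, 7}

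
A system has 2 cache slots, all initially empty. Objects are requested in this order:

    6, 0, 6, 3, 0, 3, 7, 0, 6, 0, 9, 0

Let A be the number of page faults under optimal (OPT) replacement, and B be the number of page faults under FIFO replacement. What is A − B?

-2

Under OPT: F F . F . . F . F . F . → 6 faults.
Under FIFO: F F . F . . F F F . F F → 8 faults.
A − B = 6 − 8 = -2.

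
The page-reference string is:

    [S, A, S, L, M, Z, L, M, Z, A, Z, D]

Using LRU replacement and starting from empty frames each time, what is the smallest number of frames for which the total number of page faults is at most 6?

5

f=1: 12 faults
f=2: 10 faults
f=3: 7 faults
f=4: 7 faults
f=5: 6 faults
f=6: 6 faults
Smallest f with faults ≤ 6 is 5.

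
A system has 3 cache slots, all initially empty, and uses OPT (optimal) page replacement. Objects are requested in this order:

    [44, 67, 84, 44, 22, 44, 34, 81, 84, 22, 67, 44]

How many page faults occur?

8

44: fault, frames [44]
67: fault, frames [44, 67]
84: fault, frames [44, 67, 84]
44: hit
22: fault, evict 67, frames [44, 84, 22]
44: hit
34: fault, evict 44, frames [84, 22, 34]
81: fault, evict 34, frames [84, 22, 81]
84: hit
22: hit
67: fault, evict 81, frames [84, 22, 67]
44: fault, evict 67, frames [84, 22, 44]
Page faults: 8.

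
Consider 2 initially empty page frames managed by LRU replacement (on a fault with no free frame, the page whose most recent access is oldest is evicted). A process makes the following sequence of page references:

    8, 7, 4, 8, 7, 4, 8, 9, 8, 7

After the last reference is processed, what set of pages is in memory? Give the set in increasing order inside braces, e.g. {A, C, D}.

{7, 8}

8 → fault, frames [8]
7 → fault, frames [8, 7]
4 → fault, evict 8, frames [7, 4]
8 → fault, evict 7, frames [4, 8]
7 → fault, evict 4, frames [8, 7]
4 → fault, evict 8, frames [7, 4]
8 → fault, evict 7, frames [4, 8]
9 → fault, evict 4, frames [8, 9]
8 → hit
7 → fault, evict 9, frames [8, 7]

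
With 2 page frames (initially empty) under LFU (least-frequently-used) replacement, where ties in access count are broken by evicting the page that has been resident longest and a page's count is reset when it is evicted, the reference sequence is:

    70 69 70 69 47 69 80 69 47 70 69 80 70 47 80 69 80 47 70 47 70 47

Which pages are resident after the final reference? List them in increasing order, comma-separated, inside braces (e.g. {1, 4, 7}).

70 -> miss, frames {70}
69 -> miss, frames {70,69}
70 -> hit
69 -> hit
47 -> miss, evict 70, frames {69,47}
69 -> hit
80 -> miss, evict 47, frames {69,80}
69 -> hit
47 -> miss, evict 80, frames {69,47}
70 -> miss, evict 47, frames {69,70}
69 -> hit
80 -> miss, evict 70, frames {69,80}
70 -> miss, evict 80, frames {69,70}
47 -> miss, evict 70, frames {69,47}
80 -> miss, evict 47, frames {69,80}
69 -> hit
80 -> hit
47 -> miss, evict 80, frames {69,47}
70 -> miss, evict 47, frames {69,70}
47 -> miss, evict 70, frames {69,47}
70 -> miss, evict 47, frames {69,70}
47 -> miss, evict 70, frames {69,47}

{47, 69}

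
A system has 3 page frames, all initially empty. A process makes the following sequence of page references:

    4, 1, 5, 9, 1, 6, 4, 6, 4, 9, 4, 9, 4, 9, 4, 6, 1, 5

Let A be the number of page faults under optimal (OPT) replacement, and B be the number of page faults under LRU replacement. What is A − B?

Under OPT: F F F F . F . . . . . . . . . . F F → 7 faults.
Under LRU: F F F F . F F . . F . . . . . . F F → 9 faults.
A − B = 7 − 9 = -2.

-2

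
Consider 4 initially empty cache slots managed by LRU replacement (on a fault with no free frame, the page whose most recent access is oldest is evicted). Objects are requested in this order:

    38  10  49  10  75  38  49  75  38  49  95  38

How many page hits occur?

38 -> fault, frames (38)
10 -> fault, frames (38 10)
49 -> fault, frames (38 10 49)
10 -> hit
75 -> fault, frames (38 49 10 75)
38 -> hit
49 -> hit
75 -> hit
38 -> hit
49 -> hit
95 -> fault, evict 10, frames (75 38 49 95)
38 -> hit
Hits: 7.

7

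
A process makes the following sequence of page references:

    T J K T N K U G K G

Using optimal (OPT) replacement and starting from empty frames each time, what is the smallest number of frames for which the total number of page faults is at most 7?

f=1: 10 faults
f=2: 6 faults
f=3: 6 faults
f=4: 6 faults
f=5: 6 faults
f=6: 6 faults
Smallest f with faults ≤ 7 is 2.

2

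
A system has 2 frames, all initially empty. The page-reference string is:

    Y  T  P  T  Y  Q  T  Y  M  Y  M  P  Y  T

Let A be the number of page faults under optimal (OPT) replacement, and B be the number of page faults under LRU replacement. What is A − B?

Under OPT: F F F . F F . F F . . F . F → 9 faults.
Under LRU: F F F . F F F F F . . F F F → 11 faults.
A − B = 9 − 11 = -2.

-2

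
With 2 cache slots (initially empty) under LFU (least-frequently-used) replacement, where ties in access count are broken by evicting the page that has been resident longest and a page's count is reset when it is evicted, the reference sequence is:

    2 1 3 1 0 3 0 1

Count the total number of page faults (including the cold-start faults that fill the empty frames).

2: miss, frames (2)
1: miss, frames (2 1)
3: miss, evict 2, frames (1 3)
1: hit
0: miss, evict 3, frames (1 0)
3: miss, evict 0, frames (1 3)
0: miss, evict 3, frames (1 0)
1: hit
Page faults: 6.

6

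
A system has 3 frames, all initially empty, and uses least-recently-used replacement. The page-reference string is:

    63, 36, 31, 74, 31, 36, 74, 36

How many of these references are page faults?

4

63: miss, frames (63)
36: miss, frames (63 36)
31: miss, frames (63 36 31)
74: miss, evict 63, frames (36 31 74)
31: hit
36: hit
74: hit
36: hit
Page faults: 4.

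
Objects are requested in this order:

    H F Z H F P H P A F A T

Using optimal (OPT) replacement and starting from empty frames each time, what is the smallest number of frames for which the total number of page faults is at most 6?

f=1: 12 faults
f=2: 8 faults
f=3: 6 faults
f=4: 6 faults
f=5: 6 faults
f=6: 6 faults
Smallest f with faults ≤ 6 is 3.

3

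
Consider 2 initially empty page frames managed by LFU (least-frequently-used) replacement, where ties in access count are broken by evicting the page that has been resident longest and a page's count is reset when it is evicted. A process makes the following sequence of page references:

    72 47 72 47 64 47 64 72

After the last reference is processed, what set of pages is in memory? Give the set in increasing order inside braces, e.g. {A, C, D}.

72: fault, frames (72)
47: fault, frames (72 47)
72: hit
47: hit
64: fault, evict 72, frames (47 64)
47: hit
64: hit
72: fault, evict 64, frames (47 72)

{47, 72}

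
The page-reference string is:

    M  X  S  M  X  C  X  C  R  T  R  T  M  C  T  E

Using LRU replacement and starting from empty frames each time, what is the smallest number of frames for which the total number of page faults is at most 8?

4

f=1: 16 faults
f=2: 12 faults
f=3: 9 faults
f=4: 8 faults
f=5: 7 faults
f=6: 7 faults
f=7: 7 faults
Smallest f with faults ≤ 8 is 4.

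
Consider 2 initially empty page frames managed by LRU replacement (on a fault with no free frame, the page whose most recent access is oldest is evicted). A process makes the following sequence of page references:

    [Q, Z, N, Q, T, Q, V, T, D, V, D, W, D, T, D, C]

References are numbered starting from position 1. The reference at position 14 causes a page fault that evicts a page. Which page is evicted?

W

pos 1: Q -> fault, frames {Q}
pos 2: Z -> fault, frames {Q,Z}
pos 3: N -> fault, evict Q, frames {Z,N}
pos 4: Q -> fault, evict Z, frames {N,Q}
pos 5: T -> fault, evict N, frames {Q,T}
pos 6: Q -> hit
pos 7: V -> fault, evict T, frames {Q,V}
pos 8: T -> fault, evict Q, frames {V,T}
pos 9: D -> fault, evict V, frames {T,D}
pos 10: V -> fault, evict T, frames {D,V}
pos 11: D -> hit
pos 12: W -> fault, evict V, frames {D,W}
pos 13: D -> hit
pos 14: T -> fault, evict W, frames {D,T}
At position 14, page W is evicted.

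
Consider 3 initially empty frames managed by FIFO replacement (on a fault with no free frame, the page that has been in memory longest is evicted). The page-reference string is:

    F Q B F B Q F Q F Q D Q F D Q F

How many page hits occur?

F → fault, frames (F)
Q → fault, frames (F Q)
B → fault, frames (F Q B)
F → hit
B → hit
Q → hit
F → hit
Q → hit
F → hit
Q → hit
D → fault, evict F, frames (Q B D)
Q → hit
F → fault, evict Q, frames (B D F)
D → hit
Q → fault, evict B, frames (D F Q)
F → hit
Hits: 10.

10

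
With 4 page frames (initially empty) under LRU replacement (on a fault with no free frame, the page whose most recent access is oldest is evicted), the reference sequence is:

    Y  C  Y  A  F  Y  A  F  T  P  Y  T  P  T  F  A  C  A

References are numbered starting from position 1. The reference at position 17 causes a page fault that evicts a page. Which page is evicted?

pos 1: Y -> fault, frames {Y}
pos 2: C -> fault, frames {Y,C}
pos 3: Y -> hit
pos 4: A -> fault, frames {C,Y,A}
pos 5: F -> fault, frames {C,Y,A,F}
pos 6: Y -> hit
pos 7: A -> hit
pos 8: F -> hit
pos 9: T -> fault, evict C, frames {Y,A,F,T}
pos 10: P -> fault, evict Y, frames {A,F,T,P}
pos 11: Y -> fault, evict A, frames {F,T,P,Y}
pos 12: T -> hit
pos 13: P -> hit
pos 14: T -> hit
pos 15: F -> hit
pos 16: A -> fault, evict Y, frames {P,T,F,A}
pos 17: C -> fault, evict P, frames {T,F,A,C}
At position 17, page P is evicted.

P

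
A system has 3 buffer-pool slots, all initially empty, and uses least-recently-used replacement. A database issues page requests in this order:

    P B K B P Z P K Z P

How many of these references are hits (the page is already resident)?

5

P: miss, frames {P}
B: miss, frames {P,B}
K: miss, frames {P,B,K}
B: hit
P: hit
Z: miss, evict K, frames {B,P,Z}
P: hit
K: miss, evict B, frames {Z,P,K}
Z: hit
P: hit
Hits: 5.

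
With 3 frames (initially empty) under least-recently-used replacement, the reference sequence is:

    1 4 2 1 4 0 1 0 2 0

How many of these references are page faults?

5

1: miss, frames {1}
4: miss, frames {1,4}
2: miss, frames {1,4,2}
1: hit
4: hit
0: miss, evict 2, frames {1,4,0}
1: hit
0: hit
2: miss, evict 4, frames {1,0,2}
0: hit
Page faults: 5.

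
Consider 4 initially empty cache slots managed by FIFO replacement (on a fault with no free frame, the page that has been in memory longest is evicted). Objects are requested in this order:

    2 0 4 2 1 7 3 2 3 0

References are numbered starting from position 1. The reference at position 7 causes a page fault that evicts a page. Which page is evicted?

0

pos 1: 2 -> fault, frames {2}
pos 2: 0 -> fault, frames {2,0}
pos 3: 4 -> fault, frames {2,0,4}
pos 4: 2 -> hit
pos 5: 1 -> fault, frames {2,0,4,1}
pos 6: 7 -> fault, evict 2, frames {0,4,1,7}
pos 7: 3 -> fault, evict 0, frames {4,1,7,3}
At position 7, page 0 is evicted.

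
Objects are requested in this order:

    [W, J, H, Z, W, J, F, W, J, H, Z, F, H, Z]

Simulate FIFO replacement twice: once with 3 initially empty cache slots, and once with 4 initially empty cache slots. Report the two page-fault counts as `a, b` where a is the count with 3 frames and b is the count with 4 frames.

9, 10

3 frames: F F F F F F F . . F F . . . → 9 faults.
4 frames: F F F F . . F F F F F F . . → 10 faults.
10 > 9: adding a frame increased faults — Belady's anomaly.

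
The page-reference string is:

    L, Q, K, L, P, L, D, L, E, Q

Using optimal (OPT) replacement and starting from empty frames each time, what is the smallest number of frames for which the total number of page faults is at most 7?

2

f=1: 10 faults
f=2: 7 faults
f=3: 6 faults
f=4: 6 faults
f=5: 6 faults
f=6: 6 faults
Smallest f with faults ≤ 7 is 2.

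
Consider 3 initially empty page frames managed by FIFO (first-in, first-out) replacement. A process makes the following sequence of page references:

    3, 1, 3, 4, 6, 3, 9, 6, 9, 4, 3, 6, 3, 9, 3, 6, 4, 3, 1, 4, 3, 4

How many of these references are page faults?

3 -> miss, frames (3)
1 -> miss, frames (3 1)
3 -> hit
4 -> miss, frames (3 1 4)
6 -> miss, evict 3, frames (1 4 6)
3 -> miss, evict 1, frames (4 6 3)
9 -> miss, evict 4, frames (6 3 9)
6 -> hit
9 -> hit
4 -> miss, evict 6, frames (3 9 4)
3 -> hit
6 -> miss, evict 3, frames (9 4 6)
3 -> miss, evict 9, frames (4 6 3)
9 -> miss, evict 4, frames (6 3 9)
3 -> hit
6 -> hit
4 -> miss, evict 6, frames (3 9 4)
3 -> hit
1 -> miss, evict 3, frames (9 4 1)
4 -> hit
3 -> miss, evict 9, frames (4 1 3)
4 -> hit
Page faults: 13.

13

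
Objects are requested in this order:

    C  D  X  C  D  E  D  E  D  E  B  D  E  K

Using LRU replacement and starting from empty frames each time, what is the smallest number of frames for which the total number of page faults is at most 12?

2

f=1: 14 faults
f=2: 10 faults
f=3: 6 faults
f=4: 6 faults
f=5: 6 faults
f=6: 6 faults
Smallest f with faults ≤ 12 is 2.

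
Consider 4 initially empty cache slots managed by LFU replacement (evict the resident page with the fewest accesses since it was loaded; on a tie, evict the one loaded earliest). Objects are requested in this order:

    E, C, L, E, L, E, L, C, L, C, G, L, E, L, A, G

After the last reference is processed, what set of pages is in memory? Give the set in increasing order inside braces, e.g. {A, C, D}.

E -> fault, frames {E}
C -> fault, frames {E,C}
L -> fault, frames {E,C,L}
E -> hit
L -> hit
E -> hit
L -> hit
C -> hit
L -> hit
C -> hit
G -> fault, frames {E,C,L,G}
L -> hit
E -> hit
L -> hit
A -> fault, evict G, frames {E,C,L,A}
G -> fault, evict A, frames {E,C,L,G}

{C, E, G, L}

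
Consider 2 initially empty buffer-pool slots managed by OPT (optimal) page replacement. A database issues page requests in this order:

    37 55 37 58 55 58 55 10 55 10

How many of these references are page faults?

4

37: miss, frames [37]
55: miss, frames [37, 55]
37: hit
58: miss, evict 37, frames [55, 58]
55: hit
58: hit
55: hit
10: miss, evict 58, frames [55, 10]
55: hit
10: hit
Page faults: 4.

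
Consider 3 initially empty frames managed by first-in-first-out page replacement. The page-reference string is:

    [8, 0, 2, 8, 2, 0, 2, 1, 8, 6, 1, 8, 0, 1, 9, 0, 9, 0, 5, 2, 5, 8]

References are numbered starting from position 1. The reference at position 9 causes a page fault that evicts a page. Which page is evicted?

0

pos 1: 8 -> miss, frames {8}
pos 2: 0 -> miss, frames {8,0}
pos 3: 2 -> miss, frames {8,0,2}
pos 4: 8 -> hit
pos 5: 2 -> hit
pos 6: 0 -> hit
pos 7: 2 -> hit
pos 8: 1 -> miss, evict 8, frames {0,2,1}
pos 9: 8 -> miss, evict 0, frames {2,1,8}
At position 9, page 0 is evicted.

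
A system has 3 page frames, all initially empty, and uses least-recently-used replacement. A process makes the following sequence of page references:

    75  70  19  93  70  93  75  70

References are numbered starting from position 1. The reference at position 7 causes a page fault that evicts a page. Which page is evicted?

pos 1: 75 → miss, frames (75)
pos 2: 70 → miss, frames (75 70)
pos 3: 19 → miss, frames (75 70 19)
pos 4: 93 → miss, evict 75, frames (70 19 93)
pos 5: 70 → hit
pos 6: 93 → hit
pos 7: 75 → miss, evict 19, frames (70 93 75)
At position 7, page 19 is evicted.

19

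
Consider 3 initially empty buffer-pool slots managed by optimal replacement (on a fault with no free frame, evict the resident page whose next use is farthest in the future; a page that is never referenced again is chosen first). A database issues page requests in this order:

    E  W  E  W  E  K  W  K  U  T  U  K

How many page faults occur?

5

E → miss, frames {E}
W → miss, frames {E,W}
E → hit
W → hit
E → hit
K → miss, frames {E,W,K}
W → hit
K → hit
U → miss, evict W, frames {E,K,U}
T → miss, evict E, frames {K,U,T}
U → hit
K → hit
Page faults: 5.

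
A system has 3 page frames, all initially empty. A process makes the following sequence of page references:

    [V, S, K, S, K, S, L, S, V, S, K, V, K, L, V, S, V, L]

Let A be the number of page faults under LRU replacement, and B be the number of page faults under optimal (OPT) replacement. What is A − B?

Under LRU: F F F . . . F . F . F . . F . F . . → 8 faults.
Under OPT: F F F . . . F . . . F . . . . F . . → 6 faults.
A − B = 8 − 6 = 2.

2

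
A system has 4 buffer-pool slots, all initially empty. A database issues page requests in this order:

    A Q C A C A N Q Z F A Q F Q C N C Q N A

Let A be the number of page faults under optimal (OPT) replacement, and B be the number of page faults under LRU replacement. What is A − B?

-3

Under OPT: F F F . . . F . F F . . . . . F . . . . → 7 faults.
Under LRU: F F F . . . F . F F F . . . F F . . . F → 10 faults.
A − B = 7 − 10 = -3.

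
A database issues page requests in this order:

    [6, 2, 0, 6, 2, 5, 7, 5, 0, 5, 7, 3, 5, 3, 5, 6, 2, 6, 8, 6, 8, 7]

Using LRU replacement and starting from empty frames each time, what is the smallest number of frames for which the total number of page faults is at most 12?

f=1: 22 faults
f=2: 15 faults
f=3: 11 faults
f=4: 11 faults
f=5: 10 faults
f=6: 7 faults
f=7: 7 faults
Smallest f with faults ≤ 12 is 3.

3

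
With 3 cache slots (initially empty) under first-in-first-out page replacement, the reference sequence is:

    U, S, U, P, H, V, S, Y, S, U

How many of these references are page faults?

U: miss, frames (U)
S: miss, frames (U S)
U: hit
P: miss, frames (U S P)
H: miss, evict U, frames (S P H)
V: miss, evict S, frames (P H V)
S: miss, evict P, frames (H V S)
Y: miss, evict H, frames (V S Y)
S: hit
U: miss, evict V, frames (S Y U)
Page faults: 8.

8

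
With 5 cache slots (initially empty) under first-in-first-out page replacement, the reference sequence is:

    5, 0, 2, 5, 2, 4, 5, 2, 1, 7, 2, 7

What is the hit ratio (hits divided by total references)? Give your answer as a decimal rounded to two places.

0.50

5 -> miss, frames {5}
0 -> miss, frames {5,0}
2 -> miss, frames {5,0,2}
5 -> hit
2 -> hit
4 -> miss, frames {5,0,2,4}
5 -> hit
2 -> hit
1 -> miss, frames {5,0,2,4,1}
7 -> miss, evict 5, frames {0,2,4,1,7}
2 -> hit
7 -> hit
Hits: 6 of 12 references → 6/12 = 0.5000.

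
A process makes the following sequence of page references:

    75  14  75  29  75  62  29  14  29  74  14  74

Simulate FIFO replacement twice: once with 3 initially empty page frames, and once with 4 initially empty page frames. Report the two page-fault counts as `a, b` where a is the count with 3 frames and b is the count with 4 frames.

3 frames: F F . F . F . . . F F . → 6 faults.
4 frames: F F . F . F . . . F . . → 5 faults.
5 < 6: adding a frame reduced faults, as is typical.

6, 5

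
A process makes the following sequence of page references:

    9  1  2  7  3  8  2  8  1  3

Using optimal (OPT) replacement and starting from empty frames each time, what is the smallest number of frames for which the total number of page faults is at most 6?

f=1: 10 faults
f=2: 8 faults
f=3: 7 faults
f=4: 6 faults
f=5: 6 faults
f=6: 6 faults
Smallest f with faults ≤ 6 is 4.

4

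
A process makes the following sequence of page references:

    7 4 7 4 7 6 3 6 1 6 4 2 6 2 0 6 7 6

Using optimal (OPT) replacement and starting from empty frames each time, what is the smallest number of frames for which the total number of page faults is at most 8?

f=1: 18 faults
f=2: 9 faults
f=3: 8 faults
f=4: 7 faults
f=5: 7 faults
f=6: 7 faults
f=7: 7 faults
Smallest f with faults ≤ 8 is 3.

3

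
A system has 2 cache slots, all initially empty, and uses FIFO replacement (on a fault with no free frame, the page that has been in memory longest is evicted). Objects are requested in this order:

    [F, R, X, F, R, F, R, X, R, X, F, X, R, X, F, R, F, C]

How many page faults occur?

F -> fault, frames [F]
R -> fault, frames [F, R]
X -> fault, evict F, frames [R, X]
F -> fault, evict R, frames [X, F]
R -> fault, evict X, frames [F, R]
F -> hit
R -> hit
X -> fault, evict F, frames [R, X]
R -> hit
X -> hit
F -> fault, evict R, frames [X, F]
X -> hit
R -> fault, evict X, frames [F, R]
X -> fault, evict F, frames [R, X]
F -> fault, evict R, frames [X, F]
R -> fault, evict X, frames [F, R]
F -> hit
C -> fault, evict F, frames [R, C]
Page faults: 12.

12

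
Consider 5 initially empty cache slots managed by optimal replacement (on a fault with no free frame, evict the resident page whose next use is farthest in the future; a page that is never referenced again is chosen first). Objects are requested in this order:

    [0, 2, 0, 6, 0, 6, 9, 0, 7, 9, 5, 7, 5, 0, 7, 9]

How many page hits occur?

10

0 -> miss, frames {0}
2 -> miss, frames {0,2}
0 -> hit
6 -> miss, frames {0,2,6}
0 -> hit
6 -> hit
9 -> miss, frames {0,2,6,9}
0 -> hit
7 -> miss, frames {0,2,6,9,7}
9 -> hit
5 -> miss, evict 6, frames {0,2,9,7,5}
7 -> hit
5 -> hit
0 -> hit
7 -> hit
9 -> hit
Hits: 10.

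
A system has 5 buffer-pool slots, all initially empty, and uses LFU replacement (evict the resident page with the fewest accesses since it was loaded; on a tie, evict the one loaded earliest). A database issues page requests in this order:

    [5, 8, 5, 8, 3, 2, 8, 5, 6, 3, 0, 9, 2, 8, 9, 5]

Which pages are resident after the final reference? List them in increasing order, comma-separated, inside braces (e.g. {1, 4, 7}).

5 -> miss, frames {5}
8 -> miss, frames {5,8}
5 -> hit
8 -> hit
3 -> miss, frames {5,8,3}
2 -> miss, frames {5,8,3,2}
8 -> hit
5 -> hit
6 -> miss, frames {5,8,3,2,6}
3 -> hit
0 -> miss, evict 2, frames {5,8,3,6,0}
9 -> miss, evict 6, frames {5,8,3,0,9}
2 -> miss, evict 0, frames {5,8,3,9,2}
8 -> hit
9 -> hit
5 -> hit

{2, 3, 5, 8, 9}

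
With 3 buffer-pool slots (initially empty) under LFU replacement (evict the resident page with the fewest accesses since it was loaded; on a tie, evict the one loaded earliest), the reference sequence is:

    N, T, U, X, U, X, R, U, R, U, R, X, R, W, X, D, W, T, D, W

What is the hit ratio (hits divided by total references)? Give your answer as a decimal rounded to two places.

N → miss, frames (N)
T → miss, frames (N T)
U → miss, frames (N T U)
X → miss, evict N, frames (T U X)
U → hit
X → hit
R → miss, evict T, frames (U X R)
U → hit
R → hit
U → hit
R → hit
X → hit
R → hit
W → miss, evict X, frames (U R W)
X → miss, evict W, frames (U R X)
D → miss, evict X, frames (U R D)
W → miss, evict D, frames (U R W)
T → miss, evict W, frames (U R T)
D → miss, evict T, frames (U R D)
W → miss, evict D, frames (U R W)
Hits: 8 of 20 references → 8/20 = 0.4000.

0.40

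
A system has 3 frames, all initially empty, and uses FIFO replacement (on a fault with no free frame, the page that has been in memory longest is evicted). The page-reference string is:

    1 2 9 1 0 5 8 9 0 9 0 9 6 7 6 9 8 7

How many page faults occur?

1 -> fault, frames {1}
2 -> fault, frames {1,2}
9 -> fault, frames {1,2,9}
1 -> hit
0 -> fault, evict 1, frames {2,9,0}
5 -> fault, evict 2, frames {9,0,5}
8 -> fault, evict 9, frames {0,5,8}
9 -> fault, evict 0, frames {5,8,9}
0 -> fault, evict 5, frames {8,9,0}
9 -> hit
0 -> hit
9 -> hit
6 -> fault, evict 8, frames {9,0,6}
7 -> fault, evict 9, frames {0,6,7}
6 -> hit
9 -> fault, evict 0, frames {6,7,9}
8 -> fault, evict 6, frames {7,9,8}
7 -> hit
Page faults: 12.

12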